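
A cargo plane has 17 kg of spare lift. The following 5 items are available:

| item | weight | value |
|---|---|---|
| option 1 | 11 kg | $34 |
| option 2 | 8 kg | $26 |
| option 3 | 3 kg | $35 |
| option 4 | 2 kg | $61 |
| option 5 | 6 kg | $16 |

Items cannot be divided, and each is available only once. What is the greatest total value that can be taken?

$130

This is a 0/1 knapsack; check combinations near the capacity.
- option 1+option 3+option 4: weight 11+3+2=16, value 34+35+61=130
- option 2+option 3+option 4: weight 8+3+2=13, value 26+35+61=122
- option 3+option 4+option 5: weight 3+2+6=11, value 35+61+16=112
- option 2+option 4+option 5: weight 8+2+6=16, value 26+61+16=103
- option 3+option 4: weight 3+2=5, value 35+61=96
Best: $130.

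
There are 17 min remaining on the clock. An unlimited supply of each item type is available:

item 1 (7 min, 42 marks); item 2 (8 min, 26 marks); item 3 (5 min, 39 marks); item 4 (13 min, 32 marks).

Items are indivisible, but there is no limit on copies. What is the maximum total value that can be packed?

120 marks

Best value-per-unit is item 3 at 39/5; filling with it alone gives 3×39 = 117.
Optimal mix: 1×item 1 + 2×item 3 → time 17, value 120.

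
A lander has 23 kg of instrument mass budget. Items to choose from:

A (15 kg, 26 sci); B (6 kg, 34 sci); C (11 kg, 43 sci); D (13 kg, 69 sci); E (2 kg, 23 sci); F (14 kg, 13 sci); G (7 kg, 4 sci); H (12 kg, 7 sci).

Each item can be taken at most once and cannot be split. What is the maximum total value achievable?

126 sci

Check high-value combinations within 23 kg:
- B+D+E: mass 6+13+2=21, value 34+69+23=126
- B+D: mass 6+13=19, value 34+69=103
- B+C+E: mass 6+11+2=19, value 34+43+23=100
- D+E+G: mass 13+2+7=22, value 69+23+4=96
Best: 126 sci.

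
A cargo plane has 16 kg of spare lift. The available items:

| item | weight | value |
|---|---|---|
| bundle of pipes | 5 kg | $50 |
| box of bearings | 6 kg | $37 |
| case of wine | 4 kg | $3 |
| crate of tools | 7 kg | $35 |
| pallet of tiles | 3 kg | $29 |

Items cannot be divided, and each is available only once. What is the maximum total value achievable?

$116

Check high-value combinations within 16 kg:
- bundle of pipes+box of bearings+pallet of tiles: weight 5+6+3=14, value 50+37+29=116
- bundle of pipes+crate of tools+pallet of tiles: weight 5+7+3=15, value 50+35+29=114
- box of bearings+crate of tools+pallet of tiles: weight 6+7+3=16, value 37+35+29=101
- bundle of pipes+box of bearings+case of wine: weight 5+6+4=15, value 50+37+3=90
Best: $116.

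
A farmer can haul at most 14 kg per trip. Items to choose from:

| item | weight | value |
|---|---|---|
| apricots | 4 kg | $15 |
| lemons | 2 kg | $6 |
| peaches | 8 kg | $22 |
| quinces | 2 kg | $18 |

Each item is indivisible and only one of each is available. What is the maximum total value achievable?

This is a 0/1 knapsack; check combinations near the capacity.
- apricots+peaches+quinces: weight 4+8+2=14, value 15+22+18=55
- lemons+peaches+quinces: weight 2+8+2=12, value 6+22+18=46
- apricots+lemons+peaches: weight 4+2+8=14, value 15+6+22=43
- peaches+quinces: weight 8+2=10, value 22+18=40
- apricots+lemons+quinces: weight 4+2+2=8, value 15+6+18=39
Best: $55.

$55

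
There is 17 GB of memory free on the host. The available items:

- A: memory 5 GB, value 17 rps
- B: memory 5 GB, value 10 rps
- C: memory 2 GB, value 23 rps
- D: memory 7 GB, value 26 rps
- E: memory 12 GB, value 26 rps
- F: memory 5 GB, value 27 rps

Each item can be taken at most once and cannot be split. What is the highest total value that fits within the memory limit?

77 rps

Check high-value combinations within 17 GB:
- A+B+C+F: memory 5+5+2+5=17, value 17+10+23+27=77
- C+D+F: memory 2+7+5=14, value 23+26+27=76
- A+D+F: memory 5+7+5=17, value 17+26+27=70
- A+C+F: memory 5+2+5=12, value 17+23+27=67
Best: 77 rps.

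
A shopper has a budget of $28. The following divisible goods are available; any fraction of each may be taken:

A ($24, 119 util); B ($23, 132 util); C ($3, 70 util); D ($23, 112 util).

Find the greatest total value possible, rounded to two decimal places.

211.92

Take in order of value per unit:
- C (70/3 per unit): all 3 → value 70, running total 70.00
- B (132/23 per unit): all 23 → value 132, running total 202.00
- A (119/24 per unit): 2 of 24 → value 2×119/24 = 9.9167, running total 211.92
Total 211.92.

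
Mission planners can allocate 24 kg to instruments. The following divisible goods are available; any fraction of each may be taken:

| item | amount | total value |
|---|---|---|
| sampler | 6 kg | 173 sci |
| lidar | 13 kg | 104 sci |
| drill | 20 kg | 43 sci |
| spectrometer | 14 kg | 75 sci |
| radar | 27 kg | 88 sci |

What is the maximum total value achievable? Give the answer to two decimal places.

Take in order of value per unit:
- sampler (173/6 per unit): all 6 → value 173, running total 173.00
- lidar (104/13 per unit): all 13 → value 104, running total 277.00
- spectrometer (75/14 per unit): 5 of 14 → value 5×75/14 = 26.7857, running total 303.79
Total 303.79.

303.79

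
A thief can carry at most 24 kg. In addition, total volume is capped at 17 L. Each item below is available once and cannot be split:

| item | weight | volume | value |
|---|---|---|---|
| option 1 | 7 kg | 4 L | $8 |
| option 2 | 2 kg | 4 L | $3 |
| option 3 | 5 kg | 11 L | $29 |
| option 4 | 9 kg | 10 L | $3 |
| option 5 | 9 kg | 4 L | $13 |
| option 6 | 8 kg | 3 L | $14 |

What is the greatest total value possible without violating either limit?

Feasible sets respecting both limits:
- option 3+option 6: weight 13, volume 14, value 43
- option 3+option 5: weight 14, volume 15, value 42
- option 1+option 3: weight 12, volume 15, value 37
Best: $43.

$43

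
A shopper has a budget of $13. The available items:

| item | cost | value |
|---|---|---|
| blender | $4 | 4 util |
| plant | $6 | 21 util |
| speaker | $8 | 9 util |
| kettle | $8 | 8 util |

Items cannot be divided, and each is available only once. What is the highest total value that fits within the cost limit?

25 util

Check high-value combinations within $13:
- blender+plant: cost 4+6=10, value 4+21=25
- plant: cost 6, value 21
- blender+speaker: cost 4+8=12, value 4+9=13
- blender+kettle: cost 4+8=12, value 4+8=12
Best: 25 util.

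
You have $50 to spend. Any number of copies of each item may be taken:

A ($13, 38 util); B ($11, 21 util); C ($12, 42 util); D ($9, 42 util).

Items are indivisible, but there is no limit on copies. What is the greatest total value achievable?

Best value-per-unit is D at 42/9; filling with it alone gives 5×42 = 210.
Optimal mix: 1×C + 4×D → cost 48, value 210.

210 util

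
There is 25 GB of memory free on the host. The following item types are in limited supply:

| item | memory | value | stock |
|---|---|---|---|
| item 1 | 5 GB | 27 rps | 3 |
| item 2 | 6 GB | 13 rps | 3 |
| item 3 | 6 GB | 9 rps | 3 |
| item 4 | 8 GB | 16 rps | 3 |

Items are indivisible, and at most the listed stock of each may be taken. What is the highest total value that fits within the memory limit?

Top feasible selections:
- 3×item 1 + 1×item 4: memory 23, value 97
- 3×item 1 + 1×item 2: memory 21, value 94
- 3×item 1 + 1×item 3: memory 21, value 90
Best: 97 rps.

97 rps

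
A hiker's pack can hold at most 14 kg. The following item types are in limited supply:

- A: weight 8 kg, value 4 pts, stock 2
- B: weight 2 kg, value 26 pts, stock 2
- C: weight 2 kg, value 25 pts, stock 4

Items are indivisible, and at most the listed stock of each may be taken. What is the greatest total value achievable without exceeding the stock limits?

152 pts

Best selections within weight 14 and stock limits:
- 2×B + 4×C: weight 12, value 152
- 2×B + 3×C: weight 10, value 127
- 1×B + 4×C: weight 10, value 126
Best: 152 pts.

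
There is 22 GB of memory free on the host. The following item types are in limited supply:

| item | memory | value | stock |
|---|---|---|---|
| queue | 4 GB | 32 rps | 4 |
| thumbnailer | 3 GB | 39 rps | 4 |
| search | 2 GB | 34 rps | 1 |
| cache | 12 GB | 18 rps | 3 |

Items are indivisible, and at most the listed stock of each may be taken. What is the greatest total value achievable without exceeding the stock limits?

Best selections within memory 22 and stock limits:
- 2×queue + 4×thumbnailer + 1×search: memory 22, value 254
- 1×queue + 4×thumbnailer + 1×search: memory 18, value 222
Best: 254 rps.

254 rps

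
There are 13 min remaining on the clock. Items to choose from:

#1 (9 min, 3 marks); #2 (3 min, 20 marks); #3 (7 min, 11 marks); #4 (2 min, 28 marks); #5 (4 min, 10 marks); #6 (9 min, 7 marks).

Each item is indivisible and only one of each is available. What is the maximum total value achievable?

59 marks

Check high-value combinations within 13 min:
- #2+#3+#4: time 3+7+2=12, value 20+11+28=59
- #2+#4+#5: time 3+2+4=9, value 20+28+10=58
- #3+#4+#5: time 7+2+4=13, value 11+28+10=49
- #2+#4: time 3+2=5, value 20+28=48
- #3+#4: time 7+2=9, value 11+28=39
Best: 59 marks.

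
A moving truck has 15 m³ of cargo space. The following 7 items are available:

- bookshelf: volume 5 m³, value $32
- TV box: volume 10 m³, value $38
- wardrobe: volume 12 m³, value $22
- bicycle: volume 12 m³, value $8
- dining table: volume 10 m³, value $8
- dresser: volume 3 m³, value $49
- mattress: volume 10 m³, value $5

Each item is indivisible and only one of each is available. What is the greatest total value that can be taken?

This is a 0/1 knapsack; check combinations near the capacity.
- TV box+dresser: volume 10+3=13, value 38+49=87
- bookshelf+dresser: volume 5+3=8, value 32+49=81
- wardrobe+dresser: volume 12+3=15, value 22+49=71
- bookshelf+TV box: volume 5+10=15, value 32+38=70
Best: $87.

$87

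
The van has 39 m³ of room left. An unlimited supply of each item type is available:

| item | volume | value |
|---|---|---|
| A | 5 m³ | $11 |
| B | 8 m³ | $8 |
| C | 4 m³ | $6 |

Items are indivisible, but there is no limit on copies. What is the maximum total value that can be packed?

Best value-per-unit is A at 11/5; filling with it alone gives 7×11 = 77.
Optimal mix: 7×A + 1×C → volume 39, value 83.

$83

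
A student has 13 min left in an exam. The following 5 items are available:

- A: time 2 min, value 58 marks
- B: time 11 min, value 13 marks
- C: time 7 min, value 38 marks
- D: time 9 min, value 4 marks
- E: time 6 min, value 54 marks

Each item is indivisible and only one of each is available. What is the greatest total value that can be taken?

Check high-value combinations within 13 min:
- A+E: time 2+6=8, value 58+54=112
- A+C: time 2+7=9, value 58+38=96
- C+E: time 7+6=13, value 38+54=92
- A+B: time 2+11=13, value 58+13=71
- A+D: time 2+9=11, value 58+4=62
Best: 112 marks.

112 marks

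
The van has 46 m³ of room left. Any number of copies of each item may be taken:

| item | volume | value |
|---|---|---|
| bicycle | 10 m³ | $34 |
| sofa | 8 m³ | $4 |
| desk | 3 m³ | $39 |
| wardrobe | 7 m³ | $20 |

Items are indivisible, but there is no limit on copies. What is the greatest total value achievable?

$585

Best value-per-unit is desk at 39/3, and filling with it alone uses volume 15×3=45. No mix of the others beats 15×39 = 585.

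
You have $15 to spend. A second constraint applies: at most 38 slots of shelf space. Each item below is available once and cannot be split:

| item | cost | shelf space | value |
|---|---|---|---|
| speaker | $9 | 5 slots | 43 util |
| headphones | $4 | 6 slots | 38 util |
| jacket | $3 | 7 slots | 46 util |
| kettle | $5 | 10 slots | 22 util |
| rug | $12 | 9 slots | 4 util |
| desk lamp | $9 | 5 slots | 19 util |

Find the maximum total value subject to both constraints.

106 util

Feasible sets respecting both limits:
- headphones+jacket+kettle: cost 12, shelf space 23, value 106
- speaker+jacket: cost 12, shelf space 12, value 89
- headphones+jacket: cost 7, shelf space 13, value 84
- speaker+headphones: cost 13, shelf space 11, value 81
Best: 106 util.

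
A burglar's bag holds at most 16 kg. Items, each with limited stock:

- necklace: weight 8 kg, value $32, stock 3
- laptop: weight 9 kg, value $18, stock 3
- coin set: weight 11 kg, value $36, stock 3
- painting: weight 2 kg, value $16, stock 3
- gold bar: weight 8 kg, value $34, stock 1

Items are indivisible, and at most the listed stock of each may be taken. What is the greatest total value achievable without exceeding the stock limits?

Top feasible selections:
- 3×painting + 1×gold bar: weight 14, value 82
- 1×necklace + 3×painting: weight 14, value 80
Best: $82.

$82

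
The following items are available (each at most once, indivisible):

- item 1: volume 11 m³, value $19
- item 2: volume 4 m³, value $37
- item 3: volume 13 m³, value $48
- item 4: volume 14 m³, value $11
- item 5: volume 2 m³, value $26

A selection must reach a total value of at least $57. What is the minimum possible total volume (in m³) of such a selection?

6

Subsets with value ≥ 57, sorted by total volume:
- item 2+item 5: volume 6, value 63
- item 3+item 5: volume 15, value 74
- item 2+item 3: volume 17, value 85
- item 1+item 2+item 5: volume 17, value 82
Minimum volume: 6 m³.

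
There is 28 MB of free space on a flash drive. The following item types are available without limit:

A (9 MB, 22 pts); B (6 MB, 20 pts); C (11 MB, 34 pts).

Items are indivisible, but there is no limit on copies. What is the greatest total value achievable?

88 pts

Best value-per-unit is B at 20/6; filling with it alone gives 4×20 = 80.
Optimal mix: 1×B + 2×C → size 28, value 88.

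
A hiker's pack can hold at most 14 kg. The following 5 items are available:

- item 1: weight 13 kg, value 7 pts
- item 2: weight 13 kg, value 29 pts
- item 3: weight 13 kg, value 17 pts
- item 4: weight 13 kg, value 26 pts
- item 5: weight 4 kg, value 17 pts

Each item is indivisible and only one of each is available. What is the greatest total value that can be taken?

29 pts

Check high-value combinations within 14 kg:
- item 2: weight 13, value 29
- item 4: weight 13, value 26
- item 5: weight 4, value 17
- item 3: weight 13, value 17
- item 1: weight 13, value 7
Best: 29 pts.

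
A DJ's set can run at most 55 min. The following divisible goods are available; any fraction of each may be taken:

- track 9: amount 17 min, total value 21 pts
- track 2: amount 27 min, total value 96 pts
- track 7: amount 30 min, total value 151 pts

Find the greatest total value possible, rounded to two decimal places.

Take in order of value per unit:
- track 7 (151/30 per unit): all 30 → value 151, running total 151.00
- track 2 (96/27 per unit): 25 of 27 → value 25×96/27 = 88.8889, running total 239.89
Total 239.89.

239.89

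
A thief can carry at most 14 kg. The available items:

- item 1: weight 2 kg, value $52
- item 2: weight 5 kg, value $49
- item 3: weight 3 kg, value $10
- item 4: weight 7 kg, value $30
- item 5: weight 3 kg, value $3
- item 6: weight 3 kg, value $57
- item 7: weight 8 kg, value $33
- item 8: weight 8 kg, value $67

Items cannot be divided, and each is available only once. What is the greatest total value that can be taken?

$176

Check high-value combinations within 14 kg:
- item 1+item 6+item 8: weight 2+3+8=13, value 52+57+67=176
- item 1+item 2+item 3+item 6: weight 2+5+3+3=13, value 52+49+10+57=168
- item 1+item 2+item 5+item 6: weight 2+5+3+3=13, value 52+49+3+57=161
Best: $176.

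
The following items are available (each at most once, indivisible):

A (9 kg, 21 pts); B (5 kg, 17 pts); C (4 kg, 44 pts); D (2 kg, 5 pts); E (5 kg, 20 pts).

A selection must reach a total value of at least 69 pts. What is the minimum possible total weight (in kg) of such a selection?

11

Subsets with value ≥ 69, sorted by total weight:
- C+D+E: weight 11, value 69
- B+C+E: weight 14, value 81
Minimum weight: 11 kg.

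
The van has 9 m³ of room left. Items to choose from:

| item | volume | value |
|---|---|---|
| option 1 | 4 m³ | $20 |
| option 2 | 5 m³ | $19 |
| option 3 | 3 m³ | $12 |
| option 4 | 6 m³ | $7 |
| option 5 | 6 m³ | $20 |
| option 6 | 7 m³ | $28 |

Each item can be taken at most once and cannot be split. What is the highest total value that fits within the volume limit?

$39

Check high-value combinations within 9 m³:
- option 1+option 2: volume 4+5=9, value 20+19=39
- option 1+option 3: volume 4+3=7, value 20+12=32
- option 3+option 5: volume 3+6=9, value 12+20=32
Best: $39.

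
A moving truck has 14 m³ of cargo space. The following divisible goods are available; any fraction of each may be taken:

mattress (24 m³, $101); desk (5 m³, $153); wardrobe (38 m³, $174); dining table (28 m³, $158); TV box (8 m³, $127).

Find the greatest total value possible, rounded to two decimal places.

Take in order of value per unit:
- desk (153/5 per unit): all 5 → value 153, running total 153.00
- TV box (127/8 per unit): all 8 → value 127, running total 280.00
- dining table (158/28 per unit): 1 of 28 → value 1×158/28 = 5.6429, running total 285.64
Total 285.64.

285.64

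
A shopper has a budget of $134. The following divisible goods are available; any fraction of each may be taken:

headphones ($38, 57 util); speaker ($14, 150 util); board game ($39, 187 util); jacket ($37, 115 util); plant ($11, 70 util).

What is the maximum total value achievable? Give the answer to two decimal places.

Take in order of value per unit:
- speaker (150/14 per unit): all 14 → value 150, running total 150.00
- plant (70/11 per unit): all 11 → value 70, running total 220.00
- board game (187/39 per unit): all 39 → value 187, running total 407.00
- jacket (115/37 per unit): all 37 → value 115, running total 522.00
- headphones (57/38 per unit): 33 of 38 → value 33×57/38 = 49.5000, running total 571.50
Total 571.50.

571.50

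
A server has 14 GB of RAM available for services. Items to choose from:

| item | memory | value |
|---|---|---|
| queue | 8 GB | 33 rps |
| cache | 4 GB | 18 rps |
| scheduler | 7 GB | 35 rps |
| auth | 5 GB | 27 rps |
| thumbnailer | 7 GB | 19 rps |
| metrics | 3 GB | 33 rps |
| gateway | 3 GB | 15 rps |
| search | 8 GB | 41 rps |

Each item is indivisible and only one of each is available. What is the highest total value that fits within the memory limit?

89 rps

Check high-value combinations within 14 GB:
- metrics+gateway+search: memory 3+3+8=14, value 33+15+41=89
- cache+scheduler+metrics: memory 4+7+3=14, value 18+35+33=86
- scheduler+metrics+gateway: memory 7+3+3=13, value 35+33+15=83
Best: 89 rps.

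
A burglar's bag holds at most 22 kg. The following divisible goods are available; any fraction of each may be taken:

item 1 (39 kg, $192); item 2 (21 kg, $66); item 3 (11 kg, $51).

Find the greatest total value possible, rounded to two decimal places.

Take in order of value per unit:
- item 1 (192/39 per unit): 22 of 39 → value 22×192/39 = 108.3077, running total 108.31
Total 108.31.

108.31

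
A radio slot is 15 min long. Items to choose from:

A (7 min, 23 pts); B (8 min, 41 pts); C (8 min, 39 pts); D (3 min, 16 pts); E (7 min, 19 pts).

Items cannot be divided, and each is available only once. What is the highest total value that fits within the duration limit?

64 pts

Check high-value combinations within 15 min:
- A+B: duration 7+8=15, value 23+41=64
- A+C: duration 7+8=15, value 23+39=62
- B+E: duration 8+7=15, value 41+19=60
Best: 64 pts.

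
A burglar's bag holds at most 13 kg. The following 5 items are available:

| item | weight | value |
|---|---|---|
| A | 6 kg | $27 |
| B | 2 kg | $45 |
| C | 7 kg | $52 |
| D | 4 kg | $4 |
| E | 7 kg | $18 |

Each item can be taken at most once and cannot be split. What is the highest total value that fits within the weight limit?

$101

Check high-value combinations within 13 kg:
- B+C+D: weight 2+7+4=13, value 45+52+4=101
- B+C: weight 2+7=9, value 45+52=97
- A+C: weight 6+7=13, value 27+52=79
Best: $101.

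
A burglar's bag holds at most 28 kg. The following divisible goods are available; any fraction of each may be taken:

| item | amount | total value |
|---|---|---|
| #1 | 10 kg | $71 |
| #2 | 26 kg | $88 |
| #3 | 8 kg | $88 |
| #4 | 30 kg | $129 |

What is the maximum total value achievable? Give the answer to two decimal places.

202.00

Take in order of value per unit:
- #3 (88/8 per unit): all 8 → value 88, running total 88.00
- #1 (71/10 per unit): all 10 → value 71, running total 159.00
- #4 (129/30 per unit): 10 of 30 → value 10×129/30 = 43.0000, running total 202.00
Total 202.00.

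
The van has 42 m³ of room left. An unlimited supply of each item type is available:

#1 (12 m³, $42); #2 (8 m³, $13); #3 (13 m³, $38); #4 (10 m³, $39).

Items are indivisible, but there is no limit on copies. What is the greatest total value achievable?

$159

Best value-per-unit is #4 at 39/10; filling with it alone gives 4×39 = 156.
Optimal mix: 1×#1 + 3×#4 → volume 42, value 159.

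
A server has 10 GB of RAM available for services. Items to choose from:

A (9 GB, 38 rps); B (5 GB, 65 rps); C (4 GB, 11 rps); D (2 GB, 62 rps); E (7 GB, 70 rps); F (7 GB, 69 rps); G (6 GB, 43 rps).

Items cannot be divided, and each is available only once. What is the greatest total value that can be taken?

Check high-value combinations within 10 GB:
- D+E: memory 2+7=9, value 62+70=132
- D+F: memory 2+7=9, value 62+69=131
- B+D: memory 5+2=7, value 65+62=127
- D+G: memory 2+6=8, value 62+43=105
- B+C: memory 5+4=9, value 65+11=76
Best: 132 rps.

132 rps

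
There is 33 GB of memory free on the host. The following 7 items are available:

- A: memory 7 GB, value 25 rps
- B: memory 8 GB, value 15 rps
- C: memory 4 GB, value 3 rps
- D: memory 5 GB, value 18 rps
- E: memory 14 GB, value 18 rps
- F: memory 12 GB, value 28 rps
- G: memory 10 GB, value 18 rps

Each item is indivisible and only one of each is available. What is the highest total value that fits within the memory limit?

Check high-value combinations within 33 GB:
- A+B+D+F: memory 7+8+5+12=32, value 25+15+18+28=86
- A+B+D+G: memory 7+8+5+10=30, value 25+15+18+18=76
- A+C+D+F: memory 7+4+5+12=28, value 25+3+18+28=74
- A+C+F+G: memory 7+4+12+10=33, value 25+3+28+18=74
Best: 86 rps.

86 rps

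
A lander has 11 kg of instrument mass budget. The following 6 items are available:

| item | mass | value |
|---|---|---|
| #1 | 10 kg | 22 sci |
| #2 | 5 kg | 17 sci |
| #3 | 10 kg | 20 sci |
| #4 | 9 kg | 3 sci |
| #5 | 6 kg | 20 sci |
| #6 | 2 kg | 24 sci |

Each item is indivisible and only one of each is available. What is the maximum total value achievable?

Check high-value combinations within 11 kg:
- #5+#6: mass 6+2=8, value 20+24=44
- #2+#6: mass 5+2=7, value 17+24=41
- #2+#5: mass 5+6=11, value 17+20=37
- #4+#6: mass 9+2=11, value 3+24=27
Best: 44 sci.

44 sci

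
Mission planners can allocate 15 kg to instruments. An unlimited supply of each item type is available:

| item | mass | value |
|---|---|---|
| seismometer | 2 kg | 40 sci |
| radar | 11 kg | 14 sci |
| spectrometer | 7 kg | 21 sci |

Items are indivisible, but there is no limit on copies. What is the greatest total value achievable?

Best value-per-unit is seismometer at 40/2, and filling with it alone uses mass 7×2=14. No mix of the others beats 7×40 = 280.

280 sci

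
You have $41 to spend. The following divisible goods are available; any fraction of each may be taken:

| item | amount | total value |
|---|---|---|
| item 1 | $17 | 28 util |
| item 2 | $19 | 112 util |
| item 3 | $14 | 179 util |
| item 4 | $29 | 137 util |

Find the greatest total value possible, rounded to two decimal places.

Take in order of value per unit:
- item 3 (179/14 per unit): all 14 → value 179, running total 179.00
- item 2 (112/19 per unit): all 19 → value 112, running total 291.00
- item 4 (137/29 per unit): 8 of 29 → value 8×137/29 = 37.7931, running total 328.79
Total 328.79.

328.79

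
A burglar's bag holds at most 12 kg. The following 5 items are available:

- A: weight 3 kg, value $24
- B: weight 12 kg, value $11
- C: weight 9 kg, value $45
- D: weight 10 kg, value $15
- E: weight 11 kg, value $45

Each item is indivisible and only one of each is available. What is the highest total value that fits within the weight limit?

$69

Check high-value combinations within 12 kg:
- A+C: weight 3+9=12, value 24+45=69
- C: weight 9, value 45
- E: weight 11, value 45
- A: weight 3, value 24
Best: $69.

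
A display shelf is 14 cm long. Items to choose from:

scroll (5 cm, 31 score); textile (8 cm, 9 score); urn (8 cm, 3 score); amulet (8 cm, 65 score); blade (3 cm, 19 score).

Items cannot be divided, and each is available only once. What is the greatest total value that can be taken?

96 score

Check high-value combinations within 14 cm:
- scroll+amulet: length 5+8=13, value 31+65=96
- amulet+blade: length 8+3=11, value 65+19=84
- amulet: length 8, value 65
- scroll+blade: length 5+3=8, value 31+19=50
Best: 96 score.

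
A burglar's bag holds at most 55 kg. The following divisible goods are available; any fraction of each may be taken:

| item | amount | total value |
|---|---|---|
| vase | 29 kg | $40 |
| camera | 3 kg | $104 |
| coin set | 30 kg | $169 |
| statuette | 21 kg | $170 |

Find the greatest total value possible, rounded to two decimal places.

444.38

Take in order of value per unit:
- camera (104/3 per unit): all 3 → value 104, running total 104.00
- statuette (170/21 per unit): all 21 → value 170, running total 274.00
- coin set (169/30 per unit): all 30 → value 169, running total 443.00
- vase (40/29 per unit): 1 of 29 → value 1×40/29 = 1.3793, running total 444.38
Total 444.38.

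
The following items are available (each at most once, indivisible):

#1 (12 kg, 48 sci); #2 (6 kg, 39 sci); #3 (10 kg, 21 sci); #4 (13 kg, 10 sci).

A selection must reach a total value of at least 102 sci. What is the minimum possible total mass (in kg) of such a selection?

28

Subsets with value ≥ 102, sorted by total mass:
- #1+#2+#3: mass 28, value 108
- #1+#2+#3+#4: mass 41, value 118
Minimum mass: 28 kg.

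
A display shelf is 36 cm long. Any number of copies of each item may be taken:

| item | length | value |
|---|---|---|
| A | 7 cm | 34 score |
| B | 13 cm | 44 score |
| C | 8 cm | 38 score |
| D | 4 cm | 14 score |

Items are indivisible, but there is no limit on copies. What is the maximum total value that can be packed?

174 score

Best value-per-unit is A at 34/7; filling with it alone gives 5×34 = 170.
Optimal mix: 4×A + 1×C → length 36, value 174.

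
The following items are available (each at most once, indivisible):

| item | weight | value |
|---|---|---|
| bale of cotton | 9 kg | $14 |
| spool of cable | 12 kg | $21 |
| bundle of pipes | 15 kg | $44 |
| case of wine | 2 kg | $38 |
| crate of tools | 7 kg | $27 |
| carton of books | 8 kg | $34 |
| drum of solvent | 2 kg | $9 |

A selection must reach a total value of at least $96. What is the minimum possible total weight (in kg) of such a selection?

17

Subsets with value ≥ 96, sorted by total weight:
- case of wine+crate of tools+carton of books: weight 17, value 99
- case of wine+crate of tools+carton of books+drum of solvent: weight 19, value 108
- bundle of pipes+case of wine+crate of tools: weight 24, value 109
- spool of cable+case of wine+carton of books+drum of solvent: weight 24, value 102
Minimum weight: 17 kg.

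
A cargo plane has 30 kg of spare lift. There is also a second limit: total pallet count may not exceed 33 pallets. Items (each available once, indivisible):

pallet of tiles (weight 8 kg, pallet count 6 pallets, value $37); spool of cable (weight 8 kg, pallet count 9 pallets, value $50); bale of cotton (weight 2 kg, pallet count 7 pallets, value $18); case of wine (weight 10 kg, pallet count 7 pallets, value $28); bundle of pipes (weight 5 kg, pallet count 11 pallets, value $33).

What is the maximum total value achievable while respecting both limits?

Feasible sets respecting both limits:
- pallet of tiles+spool of cable+bale of cotton+bundle of pipes: weight 23, pallet count 33, value 138
- pallet of tiles+spool of cable+bale of cotton+case of wine: weight 28, pallet count 29, value 133
- pallet of tiles+spool of cable+bundle of pipes: weight 21, pallet count 26, value 120
Best: $138.

$138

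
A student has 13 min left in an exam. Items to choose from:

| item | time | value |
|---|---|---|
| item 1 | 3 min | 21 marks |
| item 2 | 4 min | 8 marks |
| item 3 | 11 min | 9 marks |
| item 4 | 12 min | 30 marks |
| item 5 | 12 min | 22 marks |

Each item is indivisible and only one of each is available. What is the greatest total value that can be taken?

30 marks

Check high-value combinations within 13 min:
- item 4: time 12, value 30
- item 1+item 2: time 3+4=7, value 21+8=29
- item 5: time 12, value 22
Best: 30 marks.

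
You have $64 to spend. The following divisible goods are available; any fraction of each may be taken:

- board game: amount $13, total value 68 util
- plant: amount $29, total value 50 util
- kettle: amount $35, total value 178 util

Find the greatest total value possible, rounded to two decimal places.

Take in order of value per unit:
- board game (68/13 per unit): all 13 → value 68, running total 68.00
- kettle (178/35 per unit): all 35 → value 178, running total 246.00
- plant (50/29 per unit): 16 of 29 → value 16×50/29 = 27.5862, running total 273.59
Total 273.59.

273.59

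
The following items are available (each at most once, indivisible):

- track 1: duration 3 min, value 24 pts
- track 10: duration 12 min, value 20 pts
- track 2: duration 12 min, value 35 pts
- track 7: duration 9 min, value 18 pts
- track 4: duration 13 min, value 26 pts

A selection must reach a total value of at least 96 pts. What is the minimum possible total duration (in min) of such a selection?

36

Subsets with value ≥ 96, sorted by total duration:
- track 1+track 10+track 2+track 7: duration 36, value 97
- track 1+track 2+track 7+track 4: duration 37, value 103
- track 1+track 10+track 2+track 4: duration 40, value 105
- track 10+track 2+track 7+track 4: duration 46, value 99
Minimum duration: 36 min.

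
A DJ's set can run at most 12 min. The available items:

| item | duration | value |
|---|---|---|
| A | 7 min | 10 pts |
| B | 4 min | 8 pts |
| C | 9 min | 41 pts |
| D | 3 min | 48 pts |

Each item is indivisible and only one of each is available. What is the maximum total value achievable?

Check high-value combinations within 12 min:
- C+D: duration 9+3=12, value 41+48=89
- A+D: duration 7+3=10, value 10+48=58
- B+D: duration 4+3=7, value 8+48=56
- D: duration 3, value 48
Best: 89 pts.

89 pts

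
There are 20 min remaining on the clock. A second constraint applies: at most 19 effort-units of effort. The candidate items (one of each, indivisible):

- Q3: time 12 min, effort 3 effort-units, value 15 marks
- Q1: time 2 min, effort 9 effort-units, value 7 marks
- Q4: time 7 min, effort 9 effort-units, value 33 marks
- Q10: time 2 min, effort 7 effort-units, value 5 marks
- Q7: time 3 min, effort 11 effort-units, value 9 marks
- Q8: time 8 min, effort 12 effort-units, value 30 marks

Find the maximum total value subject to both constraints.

Feasible sets respecting both limits:
- Q3+Q4: time 19, effort 12, value 48
- Q3+Q8: time 20, effort 15, value 45
- Q1+Q4: time 9, effort 18, value 40
Best: 48 marks.

48 marks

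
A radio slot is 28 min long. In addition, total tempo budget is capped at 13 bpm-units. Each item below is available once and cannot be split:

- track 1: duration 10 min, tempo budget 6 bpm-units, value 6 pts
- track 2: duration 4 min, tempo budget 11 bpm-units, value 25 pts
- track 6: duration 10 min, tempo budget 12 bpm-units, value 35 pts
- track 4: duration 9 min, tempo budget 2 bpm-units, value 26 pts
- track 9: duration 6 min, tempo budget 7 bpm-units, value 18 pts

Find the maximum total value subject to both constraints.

51 pts

Feasible sets respecting both limits:
- track 2+track 4: duration 13, tempo budget 13, value 51
- track 4+track 9: duration 15, tempo budget 9, value 44
- track 6: duration 10, tempo budget 12, value 35
- track 1+track 4: duration 19, tempo budget 8, value 32
Best: 51 pts.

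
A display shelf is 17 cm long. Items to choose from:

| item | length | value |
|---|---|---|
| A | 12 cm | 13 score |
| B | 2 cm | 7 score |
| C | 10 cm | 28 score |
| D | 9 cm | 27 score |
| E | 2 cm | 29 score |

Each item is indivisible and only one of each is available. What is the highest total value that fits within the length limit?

Check high-value combinations within 17 cm:
- B+C+E: length 2+10+2=14, value 7+28+29=64
- B+D+E: length 2+9+2=13, value 7+27+29=63
- C+E: length 10+2=12, value 28+29=57
Best: 64 score.

64 score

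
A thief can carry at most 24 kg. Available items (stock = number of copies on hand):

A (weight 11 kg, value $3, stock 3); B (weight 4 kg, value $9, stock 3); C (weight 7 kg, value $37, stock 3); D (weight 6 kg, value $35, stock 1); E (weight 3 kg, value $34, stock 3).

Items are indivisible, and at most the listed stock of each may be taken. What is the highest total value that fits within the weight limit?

Best selections within weight 24 and stock limits:
- 2×C + 3×E: weight 23, value 176
- 1×C + 1×D + 3×E: weight 22, value 174
Best: $176.

$176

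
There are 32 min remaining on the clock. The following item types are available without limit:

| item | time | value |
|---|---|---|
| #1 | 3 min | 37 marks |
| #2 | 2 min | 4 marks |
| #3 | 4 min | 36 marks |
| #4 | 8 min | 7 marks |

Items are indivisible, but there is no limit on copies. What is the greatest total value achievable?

Best value-per-unit is #1 at 37/3; filling with it alone gives 10×37 = 370.
Optimal mix: 10×#1 + 1×#2 → time 32, value 374.

374 marks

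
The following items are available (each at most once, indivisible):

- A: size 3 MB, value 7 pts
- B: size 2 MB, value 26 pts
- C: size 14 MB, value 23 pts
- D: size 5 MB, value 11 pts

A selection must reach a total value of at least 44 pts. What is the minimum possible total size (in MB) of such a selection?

Subsets with value ≥ 44, sorted by total size:
- A+B+D: size 10, value 44
- B+C: size 16, value 49
Minimum size: 10 MB.

10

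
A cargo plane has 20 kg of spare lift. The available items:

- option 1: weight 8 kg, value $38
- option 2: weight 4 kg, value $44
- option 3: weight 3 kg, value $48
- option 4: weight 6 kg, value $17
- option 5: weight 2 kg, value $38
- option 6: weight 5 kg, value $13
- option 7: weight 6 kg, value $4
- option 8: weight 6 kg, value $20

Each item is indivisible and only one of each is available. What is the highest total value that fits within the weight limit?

Check high-value combinations within 20 kg:
- option 1+option 2+option 3+option 5: weight 8+4+3+2=17, value 38+44+48+38=168
- option 2+option 3+option 5+option 6+option 8: weight 4+3+2+5+6=20, value 44+48+38+13+20=163
- option 2+option 3+option 4+option 5+option 6: weight 4+3+6+2+5=20, value 44+48+17+38+13=160
- option 2+option 3+option 5+option 8: weight 4+3+2+6=15, value 44+48+38+20=150
Best: $168.

$168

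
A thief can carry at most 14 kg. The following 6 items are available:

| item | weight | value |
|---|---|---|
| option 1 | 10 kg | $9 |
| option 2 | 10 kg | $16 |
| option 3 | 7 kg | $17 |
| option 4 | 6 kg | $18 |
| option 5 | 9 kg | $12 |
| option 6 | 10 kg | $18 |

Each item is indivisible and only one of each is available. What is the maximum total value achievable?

Check high-value combinations within 14 kg:
- option 3+option 4: weight 7+6=13, value 17+18=35
- option 4: weight 6, value 18
- option 6: weight 10, value 18
Best: $35.

$35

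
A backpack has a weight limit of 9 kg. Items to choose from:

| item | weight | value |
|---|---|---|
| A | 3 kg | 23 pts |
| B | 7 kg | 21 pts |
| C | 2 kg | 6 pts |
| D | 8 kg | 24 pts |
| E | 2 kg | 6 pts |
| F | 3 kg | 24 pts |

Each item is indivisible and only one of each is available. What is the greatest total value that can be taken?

53 pts

Check high-value combinations within 9 kg:
- A+C+F: weight 3+2+3=8, value 23+6+24=53
- A+E+F: weight 3+2+3=8, value 23+6+24=53
- A+F: weight 3+3=6, value 23+24=47
- C+E+F: weight 2+2+3=7, value 6+6+24=36
- A+C+E: weight 3+2+2=7, value 23+6+6=35
Best: 53 pts.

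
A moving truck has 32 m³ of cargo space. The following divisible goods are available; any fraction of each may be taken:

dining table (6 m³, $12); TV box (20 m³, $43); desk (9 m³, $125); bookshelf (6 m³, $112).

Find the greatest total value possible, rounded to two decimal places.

273.55

Take in order of value per unit:
- bookshelf (112/6 per unit): all 6 → value 112, running total 112.00
- desk (125/9 per unit): all 9 → value 125, running total 237.00
- TV box (43/20 per unit): 17 of 20 → value 17×43/20 = 36.5500, running total 273.55
Total 273.55.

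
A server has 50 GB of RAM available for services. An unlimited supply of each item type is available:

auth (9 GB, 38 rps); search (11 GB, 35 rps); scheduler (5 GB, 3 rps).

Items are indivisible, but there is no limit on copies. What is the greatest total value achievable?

Best value-per-unit is auth at 38/9; filling with it alone gives 5×38 = 190.
Optimal mix: 5×auth + 1×scheduler → memory 50, value 193.

193 rps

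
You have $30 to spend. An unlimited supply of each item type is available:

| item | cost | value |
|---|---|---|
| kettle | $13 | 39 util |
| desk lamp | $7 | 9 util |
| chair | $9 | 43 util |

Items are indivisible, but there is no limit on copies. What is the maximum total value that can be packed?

Best value-per-unit is chair at 43/9, and filling with it alone uses cost 3×9=27. No mix of the others beats 3×43 = 129.

129 util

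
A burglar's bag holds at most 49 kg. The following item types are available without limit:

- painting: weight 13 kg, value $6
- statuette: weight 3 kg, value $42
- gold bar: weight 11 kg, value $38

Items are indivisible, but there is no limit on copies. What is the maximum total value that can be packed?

$672

Best value-per-unit is statuette at 42/3, and filling with it alone uses weight 16×3=48. No mix of the others beats 16×42 = 672.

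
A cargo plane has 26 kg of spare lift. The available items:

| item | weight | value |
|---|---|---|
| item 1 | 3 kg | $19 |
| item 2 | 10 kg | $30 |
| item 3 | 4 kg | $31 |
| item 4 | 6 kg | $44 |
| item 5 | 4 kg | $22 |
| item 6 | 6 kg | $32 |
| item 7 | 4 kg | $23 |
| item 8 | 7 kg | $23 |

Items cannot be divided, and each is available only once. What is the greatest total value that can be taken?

$152

This is a 0/1 knapsack; check combinations near the capacity.
- item 3+item 4+item 5+item 6+item 7: weight 4+6+4+6+4=24, value 31+44+22+32+23=152
- item 1+item 3+item 4+item 6+item 7: weight 3+4+6+6+4=23, value 19+31+44+32+23=149
- item 1+item 3+item 4+item 6+item 8: weight 3+4+6+6+7=26, value 19+31+44+32+23=149
- item 1+item 3+item 4+item 5+item 6: weight 3+4+6+4+6=23, value 19+31+44+22+32=148
Best: $152.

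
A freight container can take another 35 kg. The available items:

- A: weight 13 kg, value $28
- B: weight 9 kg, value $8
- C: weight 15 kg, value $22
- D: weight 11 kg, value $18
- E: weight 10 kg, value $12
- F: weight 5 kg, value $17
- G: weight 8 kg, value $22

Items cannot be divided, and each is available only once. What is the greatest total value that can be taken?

$75

This is a 0/1 knapsack; check combinations near the capacity.
- A+B+F+G: weight 13+9+5+8=35, value 28+8+17+22=75
- D+E+F+G: weight 11+10+5+8=34, value 18+12+17+22=69
- A+D+G: weight 13+11+8=32, value 28+18+22=68
Best: $75.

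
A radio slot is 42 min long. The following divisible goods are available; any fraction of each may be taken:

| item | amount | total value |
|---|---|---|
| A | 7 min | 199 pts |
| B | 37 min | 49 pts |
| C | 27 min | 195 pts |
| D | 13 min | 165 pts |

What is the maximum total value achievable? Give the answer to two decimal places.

Take in order of value per unit:
- A (199/7 per unit): all 7 → value 199, running total 199.00
- D (165/13 per unit): all 13 → value 165, running total 364.00
- C (195/27 per unit): 22 of 27 → value 22×195/27 = 158.8889, running total 522.89
Total 522.89.

522.89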